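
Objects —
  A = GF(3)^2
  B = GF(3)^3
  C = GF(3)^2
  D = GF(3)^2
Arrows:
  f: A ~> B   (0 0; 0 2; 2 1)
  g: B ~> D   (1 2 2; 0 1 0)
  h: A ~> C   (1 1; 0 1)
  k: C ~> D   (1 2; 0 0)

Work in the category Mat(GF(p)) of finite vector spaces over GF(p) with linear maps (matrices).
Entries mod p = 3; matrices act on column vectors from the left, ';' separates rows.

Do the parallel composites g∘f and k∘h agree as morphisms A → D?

Path 1 = f;g:
  e0=[1,0] f~>[0,0,2] g~>[1,0]
  e1=[0,1] f~>[0,2,1] g~>[0,2]
  result₁ = (1 0; 0 2)
Path 2 = h;k:
  e0=[1,0] h~>[1,0] k~>[1,0]
  e1=[0,1] h~>[1,1] k~>[0,0]
  result₂ = (1 0; 0 0)
Equal? NO — does not commute

Answer: DOES NOT COMMUTE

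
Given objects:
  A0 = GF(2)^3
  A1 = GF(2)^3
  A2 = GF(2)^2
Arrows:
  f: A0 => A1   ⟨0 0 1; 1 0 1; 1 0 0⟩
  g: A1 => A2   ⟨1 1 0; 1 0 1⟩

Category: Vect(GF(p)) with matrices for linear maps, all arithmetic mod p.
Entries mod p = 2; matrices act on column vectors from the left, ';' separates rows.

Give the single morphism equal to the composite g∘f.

  e0=[1,0,0] f=>[0,1,1] g=>[1,1]
  e1=[0,1,0] f=>[0,0,0] g=>[0,0]
  e2=[0,0,1] f=>[1,1,0] g=>[0,1]
⟦path⟧: ⟨1 0 0; 1 0 1⟩

Answer: ⟨1 0 0; 1 0 1⟩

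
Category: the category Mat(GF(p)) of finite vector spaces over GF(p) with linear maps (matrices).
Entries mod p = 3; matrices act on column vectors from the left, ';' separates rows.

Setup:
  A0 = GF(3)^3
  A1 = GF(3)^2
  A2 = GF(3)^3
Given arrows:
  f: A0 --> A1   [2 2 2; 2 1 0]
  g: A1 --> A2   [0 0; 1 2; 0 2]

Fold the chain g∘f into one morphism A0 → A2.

Answer: [0 0 0; 0 1 2; 1 2 0]

Trace:
  e0=[1,0,0] f-->[2,2] g-->[0,0,1]
  e1=[0,1,0] f-->[2,1] g-->[0,1,2]
  e2=[0,0,1] f-->[2,0] g-->[0,2,0]
composite: [0 0 0; 0 1 2; 1 2 0]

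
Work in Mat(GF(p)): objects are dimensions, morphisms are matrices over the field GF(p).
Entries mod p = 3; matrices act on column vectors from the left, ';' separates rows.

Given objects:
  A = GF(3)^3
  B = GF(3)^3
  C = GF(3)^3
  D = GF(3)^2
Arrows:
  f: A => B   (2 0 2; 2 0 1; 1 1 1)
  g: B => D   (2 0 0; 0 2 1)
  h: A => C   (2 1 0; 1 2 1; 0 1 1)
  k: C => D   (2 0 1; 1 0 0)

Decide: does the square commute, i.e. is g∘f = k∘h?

Answer: COMMUTES

Work:
Path 1 = f;g:
  e0=[1,0,0] f=>[2,2,1] g=>[1,2]
  e1=[0,1,0] f=>[0,0,1] g=>[0,1]
  e2=[0,0,1] f=>[2,1,1] g=>[1,0]
  ⟦path⟧₁ = (1 0 1; 2 1 0)
Path 2 = h;k:
  e0=[1,0,0] h=>[2,1,0] k=>[1,2]
  e1=[0,1,0] h=>[1,2,1] k=>[0,1]
  e2=[0,0,1] h=>[0,1,1] k=>[1,0]
  ⟦path⟧₂ = (1 0 1; 2 1 0)
Equal? same morphism ✓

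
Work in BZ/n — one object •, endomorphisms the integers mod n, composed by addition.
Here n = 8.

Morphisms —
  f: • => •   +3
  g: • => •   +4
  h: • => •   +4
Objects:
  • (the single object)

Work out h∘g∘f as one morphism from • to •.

Answer: +3

Derivation:
  0 +3≡3 +4≡7 +4≡3  (mod 8)
result: +3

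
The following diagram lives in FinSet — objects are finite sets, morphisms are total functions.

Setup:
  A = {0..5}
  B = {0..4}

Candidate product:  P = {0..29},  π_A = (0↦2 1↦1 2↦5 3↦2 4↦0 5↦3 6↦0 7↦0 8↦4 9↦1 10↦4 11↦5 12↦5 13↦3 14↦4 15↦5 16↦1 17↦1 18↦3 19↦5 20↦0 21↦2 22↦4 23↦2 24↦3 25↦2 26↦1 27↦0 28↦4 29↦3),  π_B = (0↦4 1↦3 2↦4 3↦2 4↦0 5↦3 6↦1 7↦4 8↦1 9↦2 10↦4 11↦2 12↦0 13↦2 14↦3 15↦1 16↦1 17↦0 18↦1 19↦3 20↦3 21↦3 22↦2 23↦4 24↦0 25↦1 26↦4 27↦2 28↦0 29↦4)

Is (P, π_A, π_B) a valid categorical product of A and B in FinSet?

Answer: NOT A VALID PRODUCT — duplicate pair at indices 23,0

Work:
|A|·|B| = 6·5 = 30;  |P| = 30
Check the pairing map k ↦ (π_A(k), π_B(k)):
  0 ↦ (2,4)
  1 ↦ (1,3)
  2 ↦ (5,4)
  3 ↦ (2,2)
  4 ↦ (0,0)
  5 ↦ (3,3)
  6 ↦ (0,1)
  7 ↦ (0,4)
  8 ↦ (4,1)
  9 ↦ (1,2)
  10 ↦ (4,4)
  11 ↦ (5,2)
  12 ↦ (5,0)
  13 ↦ (3,2)
  14 ↦ (4,3)
  15 ↦ (5,1)
  16 ↦ (1,1)
  17 ↦ (1,0)
  18 ↦ (3,1)
  19 ↦ (5,3)
  20 ↦ (0,3)
  21 ↦ (2,3)
  22 ↦ (4,2)
  23 ↦ (2,4)  ✗ repeats pair of k=0
  24 ↦ (3,0)
  25 ↦ (2,1)
  26 ↦ (1,4)
  27 ↦ (0,2)
  28 ↦ (4,0)
  29 ↦ (3,4)
distinct pairs in image: 29 / 30 needed
  → (2,4) hit at k=0 and k=23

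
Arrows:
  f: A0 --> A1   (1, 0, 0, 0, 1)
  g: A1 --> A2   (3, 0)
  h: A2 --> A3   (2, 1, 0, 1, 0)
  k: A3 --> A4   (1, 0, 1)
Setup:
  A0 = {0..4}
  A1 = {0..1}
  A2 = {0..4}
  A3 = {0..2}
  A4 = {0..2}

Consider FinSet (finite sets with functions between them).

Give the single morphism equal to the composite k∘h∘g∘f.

  0 f-->1 g-->0 h-->2 k-->1
  1 f-->0 g-->3 h-->1 k-->0
  2 f-->0 g-->3 h-->1 k-->0
  3 f-->0 g-->3 h-->1 k-->0
  4 f-->1 g-->0 h-->2 k-->1
result: (1, 0, 0, 0, 1)

Answer: (1, 0, 0, 0, 1)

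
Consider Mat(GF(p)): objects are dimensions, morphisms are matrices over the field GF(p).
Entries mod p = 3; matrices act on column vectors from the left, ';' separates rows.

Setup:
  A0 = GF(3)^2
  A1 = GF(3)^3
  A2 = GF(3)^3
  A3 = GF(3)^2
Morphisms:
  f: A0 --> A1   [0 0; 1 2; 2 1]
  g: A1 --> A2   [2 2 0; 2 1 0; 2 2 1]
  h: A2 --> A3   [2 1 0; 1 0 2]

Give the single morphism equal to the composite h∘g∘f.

  e0=[1,0] f-->[0,1,2] g-->[2,1,1] h-->[2,1]
  e1=[0,1] f-->[0,2,1] g-->[1,2,2] h-->[1,2]
⟦path⟧: [2 1; 1 2]

Answer: [2 1; 1 2]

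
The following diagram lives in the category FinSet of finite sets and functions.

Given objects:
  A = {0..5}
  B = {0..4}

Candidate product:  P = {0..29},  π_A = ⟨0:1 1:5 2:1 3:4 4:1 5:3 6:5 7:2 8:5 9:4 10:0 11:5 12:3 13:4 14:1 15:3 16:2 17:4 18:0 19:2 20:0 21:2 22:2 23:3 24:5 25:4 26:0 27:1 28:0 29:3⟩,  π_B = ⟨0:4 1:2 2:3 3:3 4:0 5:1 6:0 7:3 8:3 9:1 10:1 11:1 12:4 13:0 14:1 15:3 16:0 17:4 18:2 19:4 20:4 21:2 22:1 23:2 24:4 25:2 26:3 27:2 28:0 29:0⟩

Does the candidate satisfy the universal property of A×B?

|A|·|B| = 6·5 = 30;  |P| = 30
Check the pairing map k ↦ (π_A(k), π_B(k)):
  0 : (1,4)
  1 : (5,2)
  2 : (1,3)
  3 : (4,3)
  4 : (1,0)
  5 : (3,1)
  6 : (5,0)
  7 : (2,3)
  8 : (5,3)
  9 : (4,1)
  10 : (0,1)
  11 : (5,1)
  12 : (3,4)
  13 : (4,0)
  14 : (1,1)
  15 : (3,3)
  16 : (2,0)
  17 : (4,4)
  18 : (0,2)
  19 : (2,4)
  20 : (0,4)
  21 : (2,2)
  22 : (2,1)
  23 : (3,2)
  24 : (5,4)
  25 : (4,2)
  26 : (0,3)
  27 : (1,2)
  28 : (0,0)
  29 : (3,0)
distinct pairs in image: 30 / 30 needed
  → bijection onto A×B; projections well-typed.

Answer: VALID PRODUCT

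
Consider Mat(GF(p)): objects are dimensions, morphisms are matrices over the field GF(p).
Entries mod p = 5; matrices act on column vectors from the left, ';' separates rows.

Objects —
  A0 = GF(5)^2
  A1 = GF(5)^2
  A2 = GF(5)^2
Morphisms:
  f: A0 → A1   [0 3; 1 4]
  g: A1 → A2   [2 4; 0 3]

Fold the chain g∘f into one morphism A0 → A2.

  e0=[1,0] f→[0,1] g→[4,3]
  e1=[0,1] f→[3,4] g→[2,2]
composite: [4 2; 3 2]

Answer: [4 2; 3 2]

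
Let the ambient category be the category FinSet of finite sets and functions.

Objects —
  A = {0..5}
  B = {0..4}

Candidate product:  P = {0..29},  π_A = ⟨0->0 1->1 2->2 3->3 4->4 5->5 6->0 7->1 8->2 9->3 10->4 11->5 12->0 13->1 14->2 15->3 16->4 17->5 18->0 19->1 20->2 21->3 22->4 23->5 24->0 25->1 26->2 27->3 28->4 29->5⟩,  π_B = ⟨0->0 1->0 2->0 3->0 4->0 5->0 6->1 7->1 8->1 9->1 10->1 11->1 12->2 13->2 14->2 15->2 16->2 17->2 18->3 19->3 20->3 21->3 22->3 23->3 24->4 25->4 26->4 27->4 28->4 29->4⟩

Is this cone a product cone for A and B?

|A|·|B| = 6·5 = 30;  |P| = 30
Check the pairing map k ↦ (π_A(k), π_B(k)):
  0 -> (0,0)
  1 -> (1,0)
  2 -> (2,0)
  3 -> (3,0)
  4 -> (4,0)
  5 -> (5,0)
  6 -> (0,1)
  7 -> (1,1)
  8 -> (2,1)
  9 -> (3,1)
  10 -> (4,1)
  11 -> (5,1)
  12 -> (0,2)
  13 -> (1,2)
  14 -> (2,2)
  15 -> (3,2)
  16 -> (4,2)
  17 -> (5,2)
  18 -> (0,3)
  19 -> (1,3)
  20 -> (2,3)
  21 -> (3,3)
  22 -> (4,3)
  23 -> (5,3)
  24 -> (0,4)
  25 -> (1,4)
  26 -> (2,4)
  27 -> (3,4)
  28 -> (4,4)
  29 -> (5,4)
distinct pairs in image: 30 / 30 needed
  → bijection onto A×B; projections well-typed.

Answer: VALID PRODUCT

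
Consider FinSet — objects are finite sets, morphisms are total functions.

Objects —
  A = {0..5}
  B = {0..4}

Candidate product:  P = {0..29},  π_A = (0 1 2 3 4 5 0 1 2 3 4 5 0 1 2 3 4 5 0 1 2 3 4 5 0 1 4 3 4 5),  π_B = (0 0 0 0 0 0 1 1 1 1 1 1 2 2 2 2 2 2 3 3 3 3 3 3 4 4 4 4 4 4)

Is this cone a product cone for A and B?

Answer: NOT A VALID PRODUCT — duplicate pair at indices 28,26

Trace:
|A|·|B| = 6·5 = 30;  |P| = 30
Check the pairing map k ↦ (π_A(k), π_B(k)):
  0 : (0,0)
  1 : (1,0)
  2 : (2,0)
  3 : (3,0)
  4 : (4,0)
  5 : (5,0)
  6 : (0,1)
  7 : (1,1)
  8 : (2,1)
  9 : (3,1)
  10 : (4,1)
  11 : (5,1)
  12 : (0,2)
  13 : (1,2)
  14 : (2,2)
  15 : (3,2)
  16 : (4,2)
  17 : (5,2)
  18 : (0,3)
  19 : (1,3)
  20 : (2,3)
  21 : (3,3)
  22 : (4,3)
  23 : (5,3)
  24 : (0,4)
  25 : (1,4)
  26 : (4,4)
  27 : (3,4)
  28 : (4,4)  ✗ repeats pair of k=26
  29 : (5,4)
distinct pairs in image: 29 / 30 needed
  → (4,4) hit at k=26 and k=28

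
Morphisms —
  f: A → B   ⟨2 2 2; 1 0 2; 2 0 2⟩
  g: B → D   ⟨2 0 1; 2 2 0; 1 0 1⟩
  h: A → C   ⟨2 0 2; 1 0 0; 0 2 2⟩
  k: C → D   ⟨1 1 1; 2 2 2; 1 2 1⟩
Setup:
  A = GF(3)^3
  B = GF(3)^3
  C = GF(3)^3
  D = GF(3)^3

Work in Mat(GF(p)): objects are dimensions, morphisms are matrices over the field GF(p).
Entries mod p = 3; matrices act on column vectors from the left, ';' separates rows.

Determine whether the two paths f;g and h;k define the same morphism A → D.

Path 1 = f;g:
  e0=(1,0,0) f→(2,1,2) g→(0,0,1)
  e1=(0,1,0) f→(2,0,0) g→(1,1,2)
  e2=(0,0,1) f→(2,2,2) g→(0,2,1)
  result₁ = ⟨0 1 0; 0 1 2; 1 2 1⟩
Path 2 = h;k:
  e0=(1,0,0) h→(2,1,0) k→(0,0,1)
  e1=(0,1,0) h→(0,0,2) k→(2,1,2)
  e2=(0,0,1) h→(2,0,2) k→(1,2,1)
  result₂ = ⟨0 2 1; 0 1 2; 1 2 1⟩
Equal? NO — does not commute

Answer: DOES NOT COMMUTE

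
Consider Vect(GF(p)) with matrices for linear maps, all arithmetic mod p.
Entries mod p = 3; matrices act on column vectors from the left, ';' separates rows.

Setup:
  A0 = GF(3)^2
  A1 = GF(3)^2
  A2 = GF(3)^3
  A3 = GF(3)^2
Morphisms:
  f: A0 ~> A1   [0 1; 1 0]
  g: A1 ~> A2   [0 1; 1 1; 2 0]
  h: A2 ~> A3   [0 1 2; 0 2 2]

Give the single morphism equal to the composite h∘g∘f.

  e0=⟨1,0⟩ f~>⟨0,1⟩ g~>⟨1,1,0⟩ h~>⟨1,2⟩
  e1=⟨0,1⟩ f~>⟨1,0⟩ g~>⟨0,1,2⟩ h~>⟨2,0⟩
⟦path⟧: [1 2; 2 0]

Answer: [1 2; 2 0]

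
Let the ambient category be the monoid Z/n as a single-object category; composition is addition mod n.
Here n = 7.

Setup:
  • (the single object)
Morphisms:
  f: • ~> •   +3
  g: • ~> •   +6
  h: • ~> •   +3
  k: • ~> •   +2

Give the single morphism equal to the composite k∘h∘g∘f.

  0 +3≡3 +6≡2 +3≡5 +2≡0  (mod 7)
composite: +0

Answer: +0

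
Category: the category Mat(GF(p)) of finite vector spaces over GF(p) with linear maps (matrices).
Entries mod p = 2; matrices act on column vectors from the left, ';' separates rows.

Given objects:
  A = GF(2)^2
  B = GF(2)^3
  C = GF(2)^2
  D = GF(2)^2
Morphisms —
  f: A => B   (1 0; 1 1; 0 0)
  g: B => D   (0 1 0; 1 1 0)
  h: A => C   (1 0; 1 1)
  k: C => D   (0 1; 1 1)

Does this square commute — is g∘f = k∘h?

Answer: COMMUTES

Derivation:
Along f;g (path 1):
  e0=(1,0) f=>(1,1,0) g=>(1,0)
  e1=(0,1) f=>(0,1,0) g=>(1,1)
  composite₁ = (1 1; 0 1)
Along h;k (path 2):
  e0=(1,0) h=>(1,1) k=>(1,0)
  e1=(0,1) h=>(0,1) k=>(1,1)
  composite₂ = (1 1; 0 1)
Equal? YES — commutes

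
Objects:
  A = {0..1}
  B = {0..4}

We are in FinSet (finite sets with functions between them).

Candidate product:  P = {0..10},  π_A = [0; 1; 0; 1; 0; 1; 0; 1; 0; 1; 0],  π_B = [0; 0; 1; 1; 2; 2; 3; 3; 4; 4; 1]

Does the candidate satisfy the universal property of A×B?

Answer: NOT A VALID PRODUCT — |P|=11 ≠ |A|·|B|=10

Work:
|A|·|B| = 2·5 = 10;  |P| = 11
  → cardinalities differ; no bijection possible.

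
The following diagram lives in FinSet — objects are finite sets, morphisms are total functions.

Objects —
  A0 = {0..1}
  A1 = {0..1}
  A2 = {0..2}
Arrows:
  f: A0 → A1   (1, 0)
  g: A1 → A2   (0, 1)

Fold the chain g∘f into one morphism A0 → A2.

  0 f→1 g→1
  1 f→0 g→0
composite: (1, 0)

Answer: (1, 0)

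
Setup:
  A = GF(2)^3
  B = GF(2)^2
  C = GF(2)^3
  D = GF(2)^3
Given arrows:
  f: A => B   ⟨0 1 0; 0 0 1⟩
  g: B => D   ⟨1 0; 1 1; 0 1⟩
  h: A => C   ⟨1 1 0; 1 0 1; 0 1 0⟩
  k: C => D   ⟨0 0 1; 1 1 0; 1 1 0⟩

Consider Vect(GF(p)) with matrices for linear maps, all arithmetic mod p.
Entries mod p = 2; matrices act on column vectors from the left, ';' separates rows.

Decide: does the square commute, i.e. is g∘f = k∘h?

Answer: DOES NOT COMMUTE

Derivation:
Path 1 = f;g:
  e0=⟨1,0,0⟩ f=>⟨0,0⟩ g=>⟨0,0,0⟩
  e1=⟨0,1,0⟩ f=>⟨1,0⟩ g=>⟨1,1,0⟩
  e2=⟨0,0,1⟩ f=>⟨0,1⟩ g=>⟨0,1,1⟩
  result₁ = ⟨0 1 0; 0 1 1; 0 0 1⟩
Path 2 = h;k:
  e0=⟨1,0,0⟩ h=>⟨1,1,0⟩ k=>⟨0,0,0⟩
  e1=⟨0,1,0⟩ h=>⟨1,0,1⟩ k=>⟨1,1,1⟩
  e2=⟨0,0,1⟩ h=>⟨0,1,0⟩ k=>⟨0,1,1⟩
  result₂ = ⟨0 1 0; 0 1 1; 0 1 1⟩
Equal? differ; not commutative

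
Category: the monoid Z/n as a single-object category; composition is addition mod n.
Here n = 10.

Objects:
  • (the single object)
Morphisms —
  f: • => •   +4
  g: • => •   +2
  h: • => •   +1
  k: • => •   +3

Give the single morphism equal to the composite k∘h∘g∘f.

Answer: +0

Derivation:
  0 +4≡4 +2≡6 +1≡7 +3≡0  (mod 10)
composite: +0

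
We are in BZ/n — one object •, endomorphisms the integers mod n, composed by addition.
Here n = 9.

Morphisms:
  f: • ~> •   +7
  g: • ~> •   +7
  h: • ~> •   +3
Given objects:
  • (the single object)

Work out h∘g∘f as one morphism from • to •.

  0 +7≡7 +7≡5 +3≡8  (mod 9)
composite: +8

Answer: +8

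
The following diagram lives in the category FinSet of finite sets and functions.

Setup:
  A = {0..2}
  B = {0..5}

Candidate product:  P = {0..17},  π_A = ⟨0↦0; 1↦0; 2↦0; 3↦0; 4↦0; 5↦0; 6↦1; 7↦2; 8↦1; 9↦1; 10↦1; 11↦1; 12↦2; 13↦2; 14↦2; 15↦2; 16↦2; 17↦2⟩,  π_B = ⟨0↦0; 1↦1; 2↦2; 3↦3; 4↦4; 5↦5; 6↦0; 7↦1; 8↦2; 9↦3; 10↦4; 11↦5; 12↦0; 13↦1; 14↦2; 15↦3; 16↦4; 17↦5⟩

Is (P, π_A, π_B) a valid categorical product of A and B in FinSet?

|A|·|B| = 3·6 = 18;  |P| = 18
Check the pairing map k ↦ (π_A(k), π_B(k)):
  0 ↦ (0,0)
  1 ↦ (0,1)
  2 ↦ (0,2)
  3 ↦ (0,3)
  4 ↦ (0,4)
  5 ↦ (0,5)
  6 ↦ (1,0)
  7 ↦ (2,1)
  8 ↦ (1,2)
  9 ↦ (1,3)
  10 ↦ (1,4)
  11 ↦ (1,5)
  12 ↦ (2,0)
  13 ↦ (2,1)  ✗ repeats pair of k=7
  14 ↦ (2,2)
  15 ↦ (2,3)
  16 ↦ (2,4)
  17 ↦ (2,5)
distinct pairs in image: 17 / 18 needed
  → (2,1) hit at k=7 and k=13

Answer: NOT A VALID PRODUCT — duplicate pair at indices 13,7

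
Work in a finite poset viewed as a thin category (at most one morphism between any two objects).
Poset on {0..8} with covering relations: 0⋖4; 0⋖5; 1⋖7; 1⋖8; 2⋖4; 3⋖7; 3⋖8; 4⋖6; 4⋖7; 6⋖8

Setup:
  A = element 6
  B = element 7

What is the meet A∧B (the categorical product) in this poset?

Answer: A∧B = 4

Derivation:
Lower bounds of A=6 and B=7: {0,2,4}
  0 ⊑ 4
  2 ⊑ 4
  4 ⊑ 4
glb = 4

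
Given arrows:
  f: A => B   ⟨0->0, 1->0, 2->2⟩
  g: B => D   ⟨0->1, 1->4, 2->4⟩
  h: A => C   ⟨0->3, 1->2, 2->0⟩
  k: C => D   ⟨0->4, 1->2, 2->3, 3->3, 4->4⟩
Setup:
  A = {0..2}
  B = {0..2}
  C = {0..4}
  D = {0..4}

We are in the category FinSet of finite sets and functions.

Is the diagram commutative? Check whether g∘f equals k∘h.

Answer: DOES NOT COMMUTE

Trace:
Along f;g (path 1):
  0 f=>0 g=>1
  1 f=>0 g=>1
  2 f=>2 g=>4
  composite₁ = ⟨0->1, 1->1, 2->4⟩
Along h;k (path 2):
  0 h=>3 k=>3
  1 h=>2 k=>3
  2 h=>0 k=>4
  composite₂ = ⟨0->3, 1->3, 2->4⟩
Equal? NO — does not commute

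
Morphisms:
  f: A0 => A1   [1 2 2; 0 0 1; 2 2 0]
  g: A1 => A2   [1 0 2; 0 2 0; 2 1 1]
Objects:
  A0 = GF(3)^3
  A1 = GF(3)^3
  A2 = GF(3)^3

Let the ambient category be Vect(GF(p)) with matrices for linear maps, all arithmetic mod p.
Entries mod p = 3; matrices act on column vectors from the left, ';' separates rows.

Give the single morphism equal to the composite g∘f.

  e0=[1,0,0] f=>[1,0,2] g=>[2,0,1]
  e1=[0,1,0] f=>[2,0,2] g=>[0,0,0]
  e2=[0,0,1] f=>[2,1,0] g=>[2,2,2]
⟦path⟧: [2 0 2; 0 0 2; 1 0 2]

Answer: [2 0 2; 0 0 2; 1 0 2]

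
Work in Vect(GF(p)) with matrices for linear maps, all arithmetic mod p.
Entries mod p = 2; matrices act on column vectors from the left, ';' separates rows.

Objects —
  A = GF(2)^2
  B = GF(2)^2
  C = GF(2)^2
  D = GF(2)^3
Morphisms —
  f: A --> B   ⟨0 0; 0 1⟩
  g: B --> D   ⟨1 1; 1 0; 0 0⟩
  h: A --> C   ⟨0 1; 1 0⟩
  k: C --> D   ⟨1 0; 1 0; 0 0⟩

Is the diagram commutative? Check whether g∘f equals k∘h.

Along f;g (path 1):
  e0=[1,0] f-->[0,0] g-->[0,0,0]
  e1=[0,1] f-->[0,1] g-->[1,0,0]
  ⟦path⟧₁ = ⟨0 1; 0 0; 0 0⟩
Along h;k (path 2):
  e0=[1,0] h-->[0,1] k-->[0,0,0]
  e1=[0,1] h-->[1,0] k-->[1,1,0]
  ⟦path⟧₂ = ⟨0 1; 0 1; 0 0⟩
Equal? differ; not commutative

Answer: DOES NOT COMMUTE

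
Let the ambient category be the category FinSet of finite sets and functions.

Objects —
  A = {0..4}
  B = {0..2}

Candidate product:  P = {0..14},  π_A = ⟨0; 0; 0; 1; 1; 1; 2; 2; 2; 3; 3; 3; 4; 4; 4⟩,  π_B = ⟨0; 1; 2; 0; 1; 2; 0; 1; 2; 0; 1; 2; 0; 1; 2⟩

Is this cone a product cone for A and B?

|A|·|B| = 5·3 = 15;  |P| = 15
Check the pairing map k ↦ (π_A(k), π_B(k)):
  0 -> (0,0)
  1 -> (0,1)
  2 -> (0,2)
  3 -> (1,0)
  4 -> (1,1)
  5 -> (1,2)
  6 -> (2,0)
  7 -> (2,1)
  8 -> (2,2)
  9 -> (3,0)
  10 -> (3,1)
  11 -> (3,2)
  12 -> (4,0)
  13 -> (4,1)
  14 -> (4,2)
distinct pairs in image: 15 / 15 needed
  → bijection onto A×B; projections well-typed.

Answer: VALID PRODUCT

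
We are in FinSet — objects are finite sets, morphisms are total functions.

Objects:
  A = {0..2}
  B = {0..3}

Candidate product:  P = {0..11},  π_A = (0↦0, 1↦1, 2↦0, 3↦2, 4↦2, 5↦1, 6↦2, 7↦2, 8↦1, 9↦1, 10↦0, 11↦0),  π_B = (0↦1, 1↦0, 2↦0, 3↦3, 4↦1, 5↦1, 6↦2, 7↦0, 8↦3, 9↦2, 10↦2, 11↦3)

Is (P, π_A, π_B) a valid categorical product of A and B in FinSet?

|A|·|B| = 3·4 = 12;  |P| = 12
Check the pairing map k ↦ (π_A(k), π_B(k)):
  0 ↦ (0,1)
  1 ↦ (1,0)
  2 ↦ (0,0)
  3 ↦ (2,3)
  4 ↦ (2,1)
  5 ↦ (1,1)
  6 ↦ (2,2)
  7 ↦ (2,0)
  8 ↦ (1,3)
  9 ↦ (1,2)
  10 ↦ (0,2)
  11 ↦ (0,3)
distinct pairs in image: 12 / 12 needed
  → bijection onto A×B; projections well-typed.

Answer: VALID PRODUCT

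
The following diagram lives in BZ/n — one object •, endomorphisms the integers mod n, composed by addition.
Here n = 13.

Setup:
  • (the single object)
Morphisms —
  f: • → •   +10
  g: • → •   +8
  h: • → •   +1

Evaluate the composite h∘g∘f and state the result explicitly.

  0 +10≡10 +8≡5 +1≡6  (mod 13)
result: +6

Answer: +6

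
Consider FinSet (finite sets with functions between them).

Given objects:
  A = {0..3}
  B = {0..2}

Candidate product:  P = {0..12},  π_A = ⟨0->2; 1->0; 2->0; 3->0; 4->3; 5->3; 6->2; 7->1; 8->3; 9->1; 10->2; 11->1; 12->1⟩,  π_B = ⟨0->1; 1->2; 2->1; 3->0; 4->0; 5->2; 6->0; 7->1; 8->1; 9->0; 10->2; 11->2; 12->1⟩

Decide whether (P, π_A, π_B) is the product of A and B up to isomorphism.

Answer: NOT A VALID PRODUCT — |P|=13 ≠ |A|·|B|=12

Work:
|A|·|B| = 4·3 = 12;  |P| = 13
  → cardinalities differ; no bijection possible.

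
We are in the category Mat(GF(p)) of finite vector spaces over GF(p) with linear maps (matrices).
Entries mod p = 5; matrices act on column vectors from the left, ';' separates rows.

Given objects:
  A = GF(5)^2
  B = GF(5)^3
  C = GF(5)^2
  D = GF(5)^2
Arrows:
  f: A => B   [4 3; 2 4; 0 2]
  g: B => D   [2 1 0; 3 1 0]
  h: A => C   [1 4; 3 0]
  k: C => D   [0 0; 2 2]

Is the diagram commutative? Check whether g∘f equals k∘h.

Along f;g (path 1):
  e0=[1,0] f=>[4,2,0] g=>[0,4]
  e1=[0,1] f=>[3,4,2] g=>[0,3]
  ⟦path⟧₁ = [0 0; 4 3]
Along h;k (path 2):
  e0=[1,0] h=>[1,3] k=>[0,3]
  e1=[0,1] h=>[4,0] k=>[0,3]
  ⟦path⟧₂ = [0 0; 3 3]
Equal? distinct morphisms ✗

Answer: DOES NOT COMMUTE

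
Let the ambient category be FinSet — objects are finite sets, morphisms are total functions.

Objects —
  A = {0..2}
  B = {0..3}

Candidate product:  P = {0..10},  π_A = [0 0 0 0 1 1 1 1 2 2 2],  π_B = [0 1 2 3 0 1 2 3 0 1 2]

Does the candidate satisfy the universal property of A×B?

|A|·|B| = 3·4 = 12;  |P| = 11
  → cardinalities differ; no bijection possible.

Answer: NOT A VALID PRODUCT — |P|=11 ≠ |A|·|B|=12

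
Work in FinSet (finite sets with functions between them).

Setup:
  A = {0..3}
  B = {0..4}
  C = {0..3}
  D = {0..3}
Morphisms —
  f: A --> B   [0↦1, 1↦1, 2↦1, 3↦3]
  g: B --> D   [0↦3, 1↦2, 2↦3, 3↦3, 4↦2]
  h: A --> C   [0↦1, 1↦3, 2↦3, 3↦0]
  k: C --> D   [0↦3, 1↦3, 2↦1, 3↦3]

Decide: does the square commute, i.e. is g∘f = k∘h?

Answer: DOES NOT COMMUTE

Derivation:
Along f;g (path 1):
  0 f-->1 g-->2
  1 f-->1 g-->2
  2 f-->1 g-->2
  3 f-->3 g-->3
  composite₁ = [0↦2, 1↦2, 2↦2, 3↦3]
Along h;k (path 2):
  0 h-->1 k-->3
  1 h-->3 k-->3
  2 h-->3 k-->3
  3 h-->0 k-->3
  composite₂ = [0↦3, 1↦3, 2↦3, 3↦3]
Equal? differ; not commutative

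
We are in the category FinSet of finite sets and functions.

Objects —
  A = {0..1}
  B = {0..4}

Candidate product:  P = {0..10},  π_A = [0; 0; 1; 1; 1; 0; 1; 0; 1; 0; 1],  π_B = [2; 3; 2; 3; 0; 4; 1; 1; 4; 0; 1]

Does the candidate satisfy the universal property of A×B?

Answer: NOT A VALID PRODUCT — |P|=11 ≠ |A|·|B|=10

Work:
|A|·|B| = 2·5 = 10;  |P| = 11
  → cardinalities differ; no bijection possible.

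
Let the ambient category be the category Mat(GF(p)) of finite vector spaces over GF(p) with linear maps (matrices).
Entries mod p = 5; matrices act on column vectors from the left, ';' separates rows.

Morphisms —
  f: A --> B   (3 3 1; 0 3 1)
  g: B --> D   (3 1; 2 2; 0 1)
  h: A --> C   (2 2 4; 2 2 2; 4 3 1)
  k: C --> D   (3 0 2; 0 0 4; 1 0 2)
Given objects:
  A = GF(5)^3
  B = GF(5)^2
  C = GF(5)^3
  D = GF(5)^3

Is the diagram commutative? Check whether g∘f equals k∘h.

Answer: COMMUTES

Derivation:
Along f;g (path 1):
  e0=(1,0,0) f-->(3,0) g-->(4,1,0)
  e1=(0,1,0) f-->(3,3) g-->(2,2,3)
  e2=(0,0,1) f-->(1,1) g-->(4,4,1)
  result₁ = (4 2 4; 1 2 4; 0 3 1)
Along h;k (path 2):
  e0=(1,0,0) h-->(2,2,4) k-->(4,1,0)
  e1=(0,1,0) h-->(2,2,3) k-->(2,2,3)
  e2=(0,0,1) h-->(4,2,1) k-->(4,4,1)
  result₂ = (4 2 4; 1 2 4; 0 3 1)
Equal? same morphism ✓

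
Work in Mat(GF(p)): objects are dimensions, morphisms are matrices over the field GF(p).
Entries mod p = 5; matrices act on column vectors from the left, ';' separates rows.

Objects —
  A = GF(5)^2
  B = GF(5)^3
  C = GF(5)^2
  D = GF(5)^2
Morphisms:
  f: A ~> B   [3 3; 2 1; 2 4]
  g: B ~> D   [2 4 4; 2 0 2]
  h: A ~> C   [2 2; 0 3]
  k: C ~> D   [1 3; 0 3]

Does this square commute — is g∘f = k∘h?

Along f;g (path 1):
  e0=[1,0] f~>[3,2,2] g~>[2,0]
  e1=[0,1] f~>[3,1,4] g~>[1,4]
  composite₁ = [2 1; 0 4]
Along h;k (path 2):
  e0=[1,0] h~>[2,0] k~>[2,0]
  e1=[0,1] h~>[2,3] k~>[1,4]
  composite₂ = [2 1; 0 4]
Equal? YES — commutes

Answer: COMMUTES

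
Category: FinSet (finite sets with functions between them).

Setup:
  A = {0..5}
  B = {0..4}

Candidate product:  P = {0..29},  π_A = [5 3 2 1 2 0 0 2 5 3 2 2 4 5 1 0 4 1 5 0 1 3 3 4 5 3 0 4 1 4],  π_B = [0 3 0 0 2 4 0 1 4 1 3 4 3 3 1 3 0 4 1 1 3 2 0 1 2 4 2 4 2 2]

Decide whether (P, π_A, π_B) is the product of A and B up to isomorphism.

|A|·|B| = 6·5 = 30;  |P| = 30
Check the pairing map k ↦ (π_A(k), π_B(k)):
  0 -> (5,0)
  1 -> (3,3)
  2 -> (2,0)
  3 -> (1,0)
  4 -> (2,2)
  5 -> (0,4)
  6 -> (0,0)
  7 -> (2,1)
  8 -> (5,4)
  9 -> (3,1)
  10 -> (2,3)
  11 -> (2,4)
  12 -> (4,3)
  13 -> (5,3)
  14 -> (1,1)
  15 -> (0,3)
  16 -> (4,0)
  17 -> (1,4)
  18 -> (5,1)
  19 -> (0,1)
  20 -> (1,3)
  21 -> (3,2)
  22 -> (3,0)
  23 -> (4,1)
  24 -> (5,2)
  25 -> (3,4)
  26 -> (0,2)
  27 -> (4,4)
  28 -> (1,2)
  29 -> (4,2)
distinct pairs in image: 30 / 30 needed
  → bijection onto A×B; projections well-typed.

Answer: VALID PRODUCT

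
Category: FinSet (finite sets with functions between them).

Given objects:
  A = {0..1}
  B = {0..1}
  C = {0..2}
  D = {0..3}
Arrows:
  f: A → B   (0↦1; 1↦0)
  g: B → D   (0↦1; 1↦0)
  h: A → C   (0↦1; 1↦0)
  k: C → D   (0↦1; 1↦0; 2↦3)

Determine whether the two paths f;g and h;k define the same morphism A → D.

Answer: COMMUTES

Derivation:
Along f;g (path 1):
  0 f→1 g→0
  1 f→0 g→1
  composite₁ = (0↦0; 1↦1)
Along h;k (path 2):
  0 h→1 k→0
  1 h→0 k→1
  composite₂ = (0↦0; 1↦1)
Equal? YES — commutes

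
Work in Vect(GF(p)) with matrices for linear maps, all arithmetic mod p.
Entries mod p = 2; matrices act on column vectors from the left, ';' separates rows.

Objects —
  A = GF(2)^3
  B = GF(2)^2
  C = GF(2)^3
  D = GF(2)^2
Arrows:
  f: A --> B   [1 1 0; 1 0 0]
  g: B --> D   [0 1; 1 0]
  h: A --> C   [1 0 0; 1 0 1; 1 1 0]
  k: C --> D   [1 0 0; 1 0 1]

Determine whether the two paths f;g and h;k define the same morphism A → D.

1) trace f;g:
  e0=[1,0,0] f-->[1,1] g-->[1,1]
  e1=[0,1,0] f-->[1,0] g-->[0,1]
  e2=[0,0,1] f-->[0,0] g-->[0,0]
  composite₁ = [1 0 0; 1 1 0]
2) trace h;k:
  e0=[1,0,0] h-->[1,1,1] k-->[1,0]
  e1=[0,1,0] h-->[0,0,1] k-->[0,1]
  e2=[0,0,1] h-->[0,1,0] k-->[0,0]
  composite₂ = [1 0 0; 0 1 0]
Equal? differ; not commutative

Answer: DOES NOT COMMUTE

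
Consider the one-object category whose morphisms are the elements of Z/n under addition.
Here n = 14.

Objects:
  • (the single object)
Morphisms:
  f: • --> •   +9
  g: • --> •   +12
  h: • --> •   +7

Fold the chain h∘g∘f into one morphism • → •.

  0 +9≡9 +12≡7 +7≡0  (mod 14)
result: +0

Answer: +0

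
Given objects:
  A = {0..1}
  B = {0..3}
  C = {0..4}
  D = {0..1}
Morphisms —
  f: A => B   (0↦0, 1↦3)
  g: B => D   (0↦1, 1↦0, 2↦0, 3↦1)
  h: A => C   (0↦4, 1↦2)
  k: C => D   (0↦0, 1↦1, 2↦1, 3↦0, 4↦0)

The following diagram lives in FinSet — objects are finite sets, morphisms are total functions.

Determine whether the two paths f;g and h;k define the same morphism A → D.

Answer: DOES NOT COMMUTE

Work:
Path 1 = f;g:
  0 f=>0 g=>1
  1 f=>3 g=>1
  composite₁ = (0↦1, 1↦1)
Path 2 = h;k:
  0 h=>4 k=>0
  1 h=>2 k=>1
  composite₂ = (0↦0, 1↦1)
Equal? distinct morphisms ✗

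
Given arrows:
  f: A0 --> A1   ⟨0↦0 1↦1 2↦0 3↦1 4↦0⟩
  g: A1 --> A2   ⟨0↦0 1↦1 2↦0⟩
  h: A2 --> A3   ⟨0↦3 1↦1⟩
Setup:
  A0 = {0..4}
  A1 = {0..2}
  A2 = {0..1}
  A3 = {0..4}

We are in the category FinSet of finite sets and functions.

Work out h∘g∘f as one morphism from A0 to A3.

  0 f-->0 g-->0 h-->3
  1 f-->1 g-->1 h-->1
  2 f-->0 g-->0 h-->3
  3 f-->1 g-->1 h-->1
  4 f-->0 g-->0 h-->3
⟦path⟧: ⟨0↦3 1↦1 2↦3 3↦1 4↦3⟩

Answer: ⟨0↦3 1↦1 2↦3 3↦1 4↦3⟩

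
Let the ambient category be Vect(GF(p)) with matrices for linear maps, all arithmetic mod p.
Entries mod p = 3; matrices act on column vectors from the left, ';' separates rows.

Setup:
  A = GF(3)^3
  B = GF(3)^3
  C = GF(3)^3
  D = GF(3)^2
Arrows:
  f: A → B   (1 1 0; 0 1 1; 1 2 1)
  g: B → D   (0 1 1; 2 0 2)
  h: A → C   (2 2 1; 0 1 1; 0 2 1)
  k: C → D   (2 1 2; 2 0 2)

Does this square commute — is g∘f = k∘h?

Answer: DOES NOT COMMUTE

Derivation:
Along f;g (path 1):
  e0=[1,0,0] f→[1,0,1] g→[1,1]
  e1=[0,1,0] f→[1,1,2] g→[0,0]
  e2=[0,0,1] f→[0,1,1] g→[2,2]
  composite₁ = (1 0 2; 1 0 2)
Along h;k (path 2):
  e0=[1,0,0] h→[2,0,0] k→[1,1]
  e1=[0,1,0] h→[2,1,2] k→[0,2]
  e2=[0,0,1] h→[1,1,1] k→[2,1]
  composite₂ = (1 0 2; 1 2 1)
Equal? distinct morphisms ✗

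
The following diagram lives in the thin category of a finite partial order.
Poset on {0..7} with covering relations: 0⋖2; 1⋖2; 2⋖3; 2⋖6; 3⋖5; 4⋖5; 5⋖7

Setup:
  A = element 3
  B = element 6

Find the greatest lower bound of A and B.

Answer: A∧B = 2

Trace:
{x : x≤A ∧ x≤B} = {0,1,2}  (A=3, B=6)
  0 ≤ 2
  1 ≤ 2
  2 ≤ 2
glb = 2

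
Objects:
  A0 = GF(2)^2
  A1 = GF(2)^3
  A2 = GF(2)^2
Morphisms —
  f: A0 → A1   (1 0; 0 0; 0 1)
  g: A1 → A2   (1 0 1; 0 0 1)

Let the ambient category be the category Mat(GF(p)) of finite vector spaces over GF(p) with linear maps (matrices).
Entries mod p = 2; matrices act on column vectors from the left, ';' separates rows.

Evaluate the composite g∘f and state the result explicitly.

Answer: (1 1; 0 1)

Trace:
  e0=(1,0) f→(1,0,0) g→(1,0)
  e1=(0,1) f→(0,0,1) g→(1,1)
result: (1 1; 0 1)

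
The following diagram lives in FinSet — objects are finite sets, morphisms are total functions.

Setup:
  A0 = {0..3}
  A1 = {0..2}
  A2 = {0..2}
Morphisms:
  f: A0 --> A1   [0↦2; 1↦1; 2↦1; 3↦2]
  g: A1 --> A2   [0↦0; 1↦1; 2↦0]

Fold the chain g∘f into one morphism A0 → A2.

  0 f-->2 g-->0
  1 f-->1 g-->1
  2 f-->1 g-->1
  3 f-->2 g-->0
result: [0↦0; 1↦1; 2↦1; 3↦0]

Answer: [0↦0; 1↦1; 2↦1; 3↦0]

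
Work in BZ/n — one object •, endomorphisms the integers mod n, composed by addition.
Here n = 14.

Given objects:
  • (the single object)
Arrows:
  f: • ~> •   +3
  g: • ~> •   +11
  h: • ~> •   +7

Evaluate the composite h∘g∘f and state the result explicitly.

  0 +3≡3 +11≡0 +7≡7  (mod 14)
composite: +7

Answer: +7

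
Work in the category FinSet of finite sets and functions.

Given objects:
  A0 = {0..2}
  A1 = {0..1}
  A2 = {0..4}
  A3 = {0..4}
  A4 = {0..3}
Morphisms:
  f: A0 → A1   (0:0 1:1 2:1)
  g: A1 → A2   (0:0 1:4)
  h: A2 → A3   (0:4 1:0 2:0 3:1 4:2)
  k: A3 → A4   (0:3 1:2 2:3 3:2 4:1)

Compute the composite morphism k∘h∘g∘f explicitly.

Answer: (0:1 1:3 2:3)

Trace:
  0 f→0 g→0 h→4 k→1
  1 f→1 g→4 h→2 k→3
  2 f→1 g→4 h→2 k→3
⟦path⟧: (0:1 1:3 2:3)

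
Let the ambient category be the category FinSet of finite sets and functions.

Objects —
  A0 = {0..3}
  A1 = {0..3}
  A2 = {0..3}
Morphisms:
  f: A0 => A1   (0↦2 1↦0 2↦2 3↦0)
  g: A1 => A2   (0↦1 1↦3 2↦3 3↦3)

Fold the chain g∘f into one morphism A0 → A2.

Answer: (0↦3 1↦1 2↦3 3↦1)

Derivation:
  0 f=>2 g=>3
  1 f=>0 g=>1
  2 f=>2 g=>3
  3 f=>0 g=>1
composite: (0↦3 1↦1 2↦3 3↦1)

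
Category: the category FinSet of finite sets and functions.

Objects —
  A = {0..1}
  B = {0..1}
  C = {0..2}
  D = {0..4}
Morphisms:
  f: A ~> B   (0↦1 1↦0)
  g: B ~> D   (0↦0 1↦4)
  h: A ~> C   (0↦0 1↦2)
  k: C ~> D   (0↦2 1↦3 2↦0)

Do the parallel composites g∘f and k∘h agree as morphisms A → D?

1) trace f;g:
  0 f~>1 g~>4
  1 f~>0 g~>0
  ⟦path⟧₁ = (0↦4 1↦0)
2) trace h;k:
  0 h~>0 k~>2
  1 h~>2 k~>0
  ⟦path⟧₂ = (0↦2 1↦0)
Equal? differ; not commutative

Answer: DOES NOT COMMUTE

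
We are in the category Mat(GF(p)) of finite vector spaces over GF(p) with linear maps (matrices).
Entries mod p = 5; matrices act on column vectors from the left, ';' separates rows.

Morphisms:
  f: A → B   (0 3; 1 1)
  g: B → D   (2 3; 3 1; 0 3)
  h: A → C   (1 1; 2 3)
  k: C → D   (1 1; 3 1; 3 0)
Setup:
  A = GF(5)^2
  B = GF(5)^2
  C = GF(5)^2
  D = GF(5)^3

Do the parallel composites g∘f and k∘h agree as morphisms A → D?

Answer: DOES NOT COMMUTE

Derivation:
Along f;g (path 1):
  e0=(1,0) f→(0,1) g→(3,1,3)
  e1=(0,1) f→(3,1) g→(4,0,3)
  ⟦path⟧₁ = (3 4; 1 0; 3 3)
Along h;k (path 2):
  e0=(1,0) h→(1,2) k→(3,0,3)
  e1=(0,1) h→(1,3) k→(4,1,3)
  ⟦path⟧₂ = (3 4; 0 1; 3 3)
Equal? distinct morphisms ✗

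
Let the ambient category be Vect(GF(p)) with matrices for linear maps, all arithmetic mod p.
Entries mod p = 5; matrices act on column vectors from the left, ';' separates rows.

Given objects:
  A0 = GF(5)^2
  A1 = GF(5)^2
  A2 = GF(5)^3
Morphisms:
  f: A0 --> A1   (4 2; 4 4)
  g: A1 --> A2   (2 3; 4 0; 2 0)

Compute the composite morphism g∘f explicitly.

Answer: (0 1; 1 3; 3 4)

Trace:
  e0=[1,0] f-->[4,4] g-->[0,1,3]
  e1=[0,1] f-->[2,4] g-->[1,3,4]
result: (0 1; 1 3; 3 4)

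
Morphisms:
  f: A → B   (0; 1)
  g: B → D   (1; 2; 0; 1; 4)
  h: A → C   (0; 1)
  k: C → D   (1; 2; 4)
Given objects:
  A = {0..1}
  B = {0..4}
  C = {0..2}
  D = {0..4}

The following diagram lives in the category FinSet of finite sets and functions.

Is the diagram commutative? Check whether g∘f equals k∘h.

1) trace f;g:
  0 f→0 g→1
  1 f→1 g→2
  ⟦path⟧₁ = (1; 2)
2) trace h;k:
  0 h→0 k→1
  1 h→1 k→2
  ⟦path⟧₂ = (1; 2)
Equal? same morphism ✓

Answer: COMMUTES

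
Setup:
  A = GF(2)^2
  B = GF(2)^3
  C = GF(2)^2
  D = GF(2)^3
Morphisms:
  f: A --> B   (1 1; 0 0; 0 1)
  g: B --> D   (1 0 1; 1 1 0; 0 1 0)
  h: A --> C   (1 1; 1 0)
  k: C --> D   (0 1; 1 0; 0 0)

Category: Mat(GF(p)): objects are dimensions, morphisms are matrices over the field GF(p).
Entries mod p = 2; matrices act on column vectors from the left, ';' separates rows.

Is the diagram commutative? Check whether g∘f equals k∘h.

Along f;g (path 1):
  e0=⟨1,0⟩ f-->⟨1,0,0⟩ g-->⟨1,1,0⟩
  e1=⟨0,1⟩ f-->⟨1,0,1⟩ g-->⟨0,1,0⟩
  composite₁ = (1 0; 1 1; 0 0)
Along h;k (path 2):
  e0=⟨1,0⟩ h-->⟨1,1⟩ k-->⟨1,1,0⟩
  e1=⟨0,1⟩ h-->⟨1,0⟩ k-->⟨0,1,0⟩
  composite₂ = (1 0; 1 1; 0 0)
Equal? same morphism ✓

Answer: COMMUTES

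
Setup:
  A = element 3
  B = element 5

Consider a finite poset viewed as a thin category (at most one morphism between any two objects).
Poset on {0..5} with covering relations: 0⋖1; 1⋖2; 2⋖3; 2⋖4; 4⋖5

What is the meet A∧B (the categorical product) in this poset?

Common predecessors of 3,5: {0,1,2}
  0 ⊑ 2
  1 ⊑ 2
  2 ⊑ 2
glb = 2

Answer: A∧B = 2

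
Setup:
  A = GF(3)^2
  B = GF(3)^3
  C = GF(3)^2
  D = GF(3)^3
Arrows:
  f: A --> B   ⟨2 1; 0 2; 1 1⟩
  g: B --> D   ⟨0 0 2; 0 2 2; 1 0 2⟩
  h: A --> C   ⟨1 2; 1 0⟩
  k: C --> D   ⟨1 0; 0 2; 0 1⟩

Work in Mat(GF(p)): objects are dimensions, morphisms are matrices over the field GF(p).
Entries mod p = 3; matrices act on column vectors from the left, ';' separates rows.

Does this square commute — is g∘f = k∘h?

Answer: DOES NOT COMMUTE

Derivation:
1) trace f;g:
  e0=(1,0) f-->(2,0,1) g-->(2,2,1)
  e1=(0,1) f-->(1,2,1) g-->(2,0,0)
  composite₁ = ⟨2 2; 2 0; 1 0⟩
2) trace h;k:
  e0=(1,0) h-->(1,1) k-->(1,2,1)
  e1=(0,1) h-->(2,0) k-->(2,0,0)
  composite₂ = ⟨1 2; 2 0; 1 0⟩
Equal? distinct morphisms ✗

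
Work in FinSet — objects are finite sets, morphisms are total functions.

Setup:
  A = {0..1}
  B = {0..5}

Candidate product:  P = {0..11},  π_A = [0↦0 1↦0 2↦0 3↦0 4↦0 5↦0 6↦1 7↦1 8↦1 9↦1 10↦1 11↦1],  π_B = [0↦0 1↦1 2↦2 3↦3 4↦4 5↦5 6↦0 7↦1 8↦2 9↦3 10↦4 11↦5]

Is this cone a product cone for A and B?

|A|·|B| = 2·6 = 12;  |P| = 12
Check the pairing map k ↦ (π_A(k), π_B(k)):
  0 ↦ (0,0)
  1 ↦ (0,1)
  2 ↦ (0,2)
  3 ↦ (0,3)
  4 ↦ (0,4)
  5 ↦ (0,5)
  6 ↦ (1,0)
  7 ↦ (1,1)
  8 ↦ (1,2)
  9 ↦ (1,3)
  10 ↦ (1,4)
  11 ↦ (1,5)
distinct pairs in image: 12 / 12 needed
  → bijection onto A×B; projections well-typed.

Answer: VALID PRODUCT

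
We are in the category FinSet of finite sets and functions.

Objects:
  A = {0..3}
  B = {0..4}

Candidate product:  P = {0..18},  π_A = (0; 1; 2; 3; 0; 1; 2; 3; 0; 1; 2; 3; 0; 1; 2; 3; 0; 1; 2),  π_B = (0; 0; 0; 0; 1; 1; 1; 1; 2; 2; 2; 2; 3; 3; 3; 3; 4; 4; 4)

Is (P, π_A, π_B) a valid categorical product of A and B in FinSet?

|A|·|B| = 4·5 = 20;  |P| = 19
  → cardinalities differ; no bijection possible.

Answer: NOT A VALID PRODUCT — |P|=19 ≠ |A|·|B|=20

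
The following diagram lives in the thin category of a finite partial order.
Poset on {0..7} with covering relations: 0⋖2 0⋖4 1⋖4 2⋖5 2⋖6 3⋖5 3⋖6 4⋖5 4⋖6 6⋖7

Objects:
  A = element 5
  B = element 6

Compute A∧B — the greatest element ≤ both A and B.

{x : x<=A ∧ x<=B} = {0,1,2,3,4}  (A=5, B=6)
  maximal lower bounds 2 and 3 are incomparable: neither 2<=3 nor 3<=2
→ no greatest lower bound exists

Answer: NO MEET EXISTS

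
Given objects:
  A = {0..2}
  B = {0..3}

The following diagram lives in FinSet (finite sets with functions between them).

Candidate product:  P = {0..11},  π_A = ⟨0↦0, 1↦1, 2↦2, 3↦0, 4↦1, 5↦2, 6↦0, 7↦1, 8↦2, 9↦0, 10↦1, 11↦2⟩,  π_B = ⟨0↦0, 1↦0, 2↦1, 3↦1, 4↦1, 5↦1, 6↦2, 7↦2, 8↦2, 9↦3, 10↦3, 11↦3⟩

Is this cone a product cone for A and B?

|A|·|B| = 3·4 = 12;  |P| = 12
Check the pairing map k ↦ (π_A(k), π_B(k)):
  0 ↦ (0,0)
  1 ↦ (1,0)
  2 ↦ (2,1)
  3 ↦ (0,1)
  4 ↦ (1,1)
  5 ↦ (2,1)  ✗ repeats pair of k=2
  6 ↦ (0,2)
  7 ↦ (1,2)
  8 ↦ (2,2)
  9 ↦ (0,3)
  10 ↦ (1,3)
  11 ↦ (2,3)
distinct pairs in image: 11 / 12 needed
  → (2,1) hit at k=2 and k=5

Answer: NOT A VALID PRODUCT — duplicate pair at indices 5,2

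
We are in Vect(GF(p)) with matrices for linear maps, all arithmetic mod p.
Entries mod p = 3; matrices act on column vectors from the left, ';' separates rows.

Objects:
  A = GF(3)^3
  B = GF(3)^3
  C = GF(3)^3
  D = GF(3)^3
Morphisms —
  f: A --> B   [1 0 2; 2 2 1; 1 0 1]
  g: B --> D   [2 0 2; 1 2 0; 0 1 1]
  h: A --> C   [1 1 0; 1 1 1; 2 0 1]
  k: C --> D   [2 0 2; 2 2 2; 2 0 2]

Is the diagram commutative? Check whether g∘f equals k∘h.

1) trace f;g:
  e0=⟨1,0,0⟩ f-->⟨1,2,1⟩ g-->⟨1,2,0⟩
  e1=⟨0,1,0⟩ f-->⟨0,2,0⟩ g-->⟨0,1,2⟩
  e2=⟨0,0,1⟩ f-->⟨2,1,1⟩ g-->⟨0,1,2⟩
  ⟦path⟧₁ = [1 0 0; 2 1 1; 0 2 2]
2) trace h;k:
  e0=⟨1,0,0⟩ h-->⟨1,1,2⟩ k-->⟨0,2,0⟩
  e1=⟨0,1,0⟩ h-->⟨1,1,0⟩ k-->⟨2,1,2⟩
  e2=⟨0,0,1⟩ h-->⟨0,1,1⟩ k-->⟨2,1,2⟩
  ⟦path⟧₂ = [0 2 2; 2 1 1; 0 2 2]
Equal? distinct morphisms ✗

Answer: DOES NOT COMMUTE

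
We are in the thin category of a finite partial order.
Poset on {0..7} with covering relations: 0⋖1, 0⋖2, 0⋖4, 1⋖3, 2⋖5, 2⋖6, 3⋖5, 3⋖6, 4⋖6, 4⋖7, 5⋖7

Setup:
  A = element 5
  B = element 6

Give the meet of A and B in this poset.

Answer: NO MEET EXISTS

Work:
{x : x⊑A ∧ x⊑B} = {0,1,2,3}  (A=5, B=6)
  maximal lower bounds 2 and 3 are incomparable: neither 2⊑3 nor 3⊑2
→ no greatest lower bound exists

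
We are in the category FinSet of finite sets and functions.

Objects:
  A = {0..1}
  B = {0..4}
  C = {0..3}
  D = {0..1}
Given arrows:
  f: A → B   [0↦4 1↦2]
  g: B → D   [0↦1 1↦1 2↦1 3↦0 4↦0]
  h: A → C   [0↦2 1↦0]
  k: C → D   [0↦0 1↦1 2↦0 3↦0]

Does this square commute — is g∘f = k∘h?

Path 1 = f;g:
  0 f→4 g→0
  1 f→2 g→1
  composite₁ = [0↦0 1↦1]
Path 2 = h;k:
  0 h→2 k→0
  1 h→0 k→0
  composite₂ = [0↦0 1↦0]
Equal? differ; not commutative

Answer: DOES NOT COMMUTE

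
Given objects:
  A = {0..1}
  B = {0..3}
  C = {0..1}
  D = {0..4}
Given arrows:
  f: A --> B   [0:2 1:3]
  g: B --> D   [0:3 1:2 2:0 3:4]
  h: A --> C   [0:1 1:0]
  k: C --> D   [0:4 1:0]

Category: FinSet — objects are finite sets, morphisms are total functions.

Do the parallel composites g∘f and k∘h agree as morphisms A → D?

Answer: COMMUTES

Work:
Path 1 = f;g:
  0 f-->2 g-->0
  1 f-->3 g-->4
  composite₁ = [0:0 1:4]
Path 2 = h;k:
  0 h-->1 k-->0
  1 h-->0 k-->4
  composite₂ = [0:0 1:4]
Equal? equal; square commutes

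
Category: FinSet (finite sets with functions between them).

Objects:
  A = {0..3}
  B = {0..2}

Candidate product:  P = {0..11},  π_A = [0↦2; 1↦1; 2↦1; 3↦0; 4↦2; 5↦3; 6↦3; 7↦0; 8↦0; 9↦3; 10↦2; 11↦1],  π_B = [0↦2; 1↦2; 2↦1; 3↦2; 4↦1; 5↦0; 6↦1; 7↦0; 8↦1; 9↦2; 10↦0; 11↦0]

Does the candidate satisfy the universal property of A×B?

|A|·|B| = 4·3 = 12;  |P| = 12
Check the pairing map k ↦ (π_A(k), π_B(k)):
  0 ↦ (2,2)
  1 ↦ (1,2)
  2 ↦ (1,1)
  3 ↦ (0,2)
  4 ↦ (2,1)
  5 ↦ (3,0)
  6 ↦ (3,1)
  7 ↦ (0,0)
  8 ↦ (0,1)
  9 ↦ (3,2)
  10 ↦ (2,0)
  11 ↦ (1,0)
distinct pairs in image: 12 / 12 needed
  → bijection onto A×B; projections well-typed.

Answer: VALID PRODUCT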